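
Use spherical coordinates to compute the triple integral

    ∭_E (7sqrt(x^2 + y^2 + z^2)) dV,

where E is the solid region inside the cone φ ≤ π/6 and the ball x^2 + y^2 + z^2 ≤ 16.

In spherical coordinates, x = ρ sin(φ) cos(θ), y = ρ sin(φ) sin(θ), z = ρ cos(φ), and dV = ρ^2 sin(φ) dρ dφ dθ.

The integrand becomes 7ρ, so

    ∭_E (7sqrt(x^2 + y^2 + z^2)) dV = ∫_{0}^{2π} ∫_{0}^{π/6} ∫_{0}^{4} (7ρ) · ρ^2 sin(φ) dρ dφ dθ.

Inner (ρ): 448sin(φ).
Middle (φ): 448 - 224sqrt(3).
Outer (θ): 448π (2 - sqrt(3)).

Therefore the triple integral equals 448π (2 - sqrt(3)).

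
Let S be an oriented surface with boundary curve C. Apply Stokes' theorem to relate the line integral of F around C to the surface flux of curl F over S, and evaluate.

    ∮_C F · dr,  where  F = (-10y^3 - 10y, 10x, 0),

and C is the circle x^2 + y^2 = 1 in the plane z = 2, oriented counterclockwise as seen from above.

Let S be the flat disk x^2 + y^2 ≤ 1 in the plane z = 2, with upward unit normal n̂ = ẑ. By Stokes' theorem,

    ∮_C F · dr = ∬_S (∇ × F) · n̂ dS = ∬_D (curl F)_z dA,

where D is the disk x^2 + y^2 ≤ 1.

Compute the curl of F = (-10y^3 - 10y, 10x, 0):
    (∇ × F)_x = ∂F_z/∂y - ∂F_y/∂z = 0,
    (∇ × F)_y = ∂F_x/∂z - ∂F_z/∂x = 0,
    (∇ × F)_z = ∂F_y/∂x - ∂F_x/∂y = 30y^2 + 20.

On z = 2, (curl F)_z = 30y^2 + 20.

Convert to polar (x = r cos θ, y = r sin θ, dA = r dr dθ); the integrand becomes 30r^2sin(θ)^2 + 20, so

    ∬_D (curl F)_z dA = ∫_0^{2π} ∫_0^{1} (30r^2sin(θ)^2 + 20) · r dr dθ.

Inner (r from 0 to 1): 15sin(θ)^2/2 + 10.
Outer (θ from 0 to 2π): 55π/2.

Therefore ∮_C F · dr = 55π/2.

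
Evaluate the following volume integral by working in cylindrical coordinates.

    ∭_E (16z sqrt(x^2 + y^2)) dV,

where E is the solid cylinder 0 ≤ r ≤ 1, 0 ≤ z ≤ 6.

In cylindrical coordinates, x = r cos(θ), y = r sin(θ), z = z, and dV = r dr dθ dz.

The integrand becomes 16r z, so

    ∭_E (16z sqrt(x^2 + y^2)) dV = ∫_{0}^{2π} ∫_{0}^{1} ∫_{0}^{6} (16r z) · r dz dr dθ.

Inner (z): 288r^2.
Middle (r from 0 to 1): 96.
Outer (θ): 192π.

Therefore the triple integral equals 192π.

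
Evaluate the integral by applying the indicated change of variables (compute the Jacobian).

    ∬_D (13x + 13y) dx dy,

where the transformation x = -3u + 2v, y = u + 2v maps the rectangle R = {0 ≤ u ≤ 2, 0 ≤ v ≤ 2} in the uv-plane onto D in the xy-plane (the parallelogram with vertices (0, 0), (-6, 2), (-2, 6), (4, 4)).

Compute the Jacobian determinant of (x, y) with respect to (u, v):

    ∂(x,y)/∂(u,v) = | -3  2 | = (-3)(2) - (2)(1) = -8.
                   | 1  2 |

Its absolute value is |J| = 8 (the area scaling factor).

Substituting x = -3u + 2v, y = u + 2v into the integrand,

    13x + 13y → -26u + 52v,

so the integral becomes

    ∬_R (-26u + 52v) · |J| du dv = ∫_0^2 ∫_0^2 (-208u + 416v) dv du.

Inner (v): 832 - 416u.
Outer (u): 832.

Therefore ∬_D (13x + 13y) dx dy = 832.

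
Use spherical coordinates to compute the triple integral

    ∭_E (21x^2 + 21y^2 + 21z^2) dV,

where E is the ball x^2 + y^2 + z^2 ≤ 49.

In spherical coordinates, x = ρ sin(φ) cos(θ), y = ρ sin(φ) sin(θ), z = ρ cos(φ), and dV = ρ^2 sin(φ) dρ dφ dθ.

The integrand becomes 21ρ^2, so

    ∭_E (21x^2 + 21y^2 + 21z^2) dV = ∫_{0}^{2π} ∫_{0}^{π} ∫_{0}^{7} (21ρ^2) · ρ^2 sin(φ) dρ dφ dθ.

Inner (ρ): 352947sin(φ)/5.
Middle (φ): 705894/5.
Outer (θ): 1411788π/5.

Therefore the triple integral equals 1411788π/5.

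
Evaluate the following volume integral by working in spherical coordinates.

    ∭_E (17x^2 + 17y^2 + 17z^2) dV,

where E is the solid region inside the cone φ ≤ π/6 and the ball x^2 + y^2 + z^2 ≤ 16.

In spherical coordinates, x = ρ sin(φ) cos(θ), y = ρ sin(φ) sin(θ), z = ρ cos(φ), and dV = ρ^2 sin(φ) dρ dφ dθ.

The integrand becomes 17ρ^2, so

    ∭_E (17x^2 + 17y^2 + 17z^2) dV = ∫_{0}^{2π} ∫_{0}^{π/6} ∫_{0}^{4} (17ρ^2) · ρ^2 sin(φ) dρ dφ dθ.

Inner (ρ): 17408sin(φ)/5.
Middle (φ): 17408/5 - 8704sqrt(3)/5.
Outer (θ): 17408π (2 - sqrt(3))/5.

Therefore the triple integral equals 17408π (2 - sqrt(3))/5.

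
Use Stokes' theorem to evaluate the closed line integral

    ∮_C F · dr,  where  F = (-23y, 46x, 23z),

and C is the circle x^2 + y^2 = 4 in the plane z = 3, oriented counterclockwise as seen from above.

Let S be the flat disk x^2 + y^2 ≤ 4 in the plane z = 3, with upward unit normal n̂ = ẑ. By Stokes' theorem,

    ∮_C F · dr = ∬_S (∇ × F) · n̂ dS = ∬_D (curl F)_z dA,

where D is the disk x^2 + y^2 ≤ 4.

Compute the curl of F = (-23y, 46x, 23z):
    (∇ × F)_x = ∂F_z/∂y - ∂F_y/∂z = 0,
    (∇ × F)_y = ∂F_x/∂z - ∂F_z/∂x = 0,
    (∇ × F)_z = ∂F_y/∂x - ∂F_x/∂y = 69.

On z = 3, (curl F)_z = 69.

Convert to polar (x = r cos θ, y = r sin θ, dA = r dr dθ); the integrand becomes 69, so

    ∬_D (curl F)_z dA = ∫_0^{2π} ∫_0^{2} (69) · r dr dθ.

Inner (r from 0 to 2): 138.
Outer (θ from 0 to 2π): 276π.

Therefore ∮_C F · dr = 276π.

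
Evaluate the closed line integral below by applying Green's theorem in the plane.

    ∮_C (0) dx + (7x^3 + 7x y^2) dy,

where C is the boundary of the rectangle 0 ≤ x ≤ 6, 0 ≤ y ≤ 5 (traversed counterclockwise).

Green's theorem converts the closed line integral into a double integral over the enclosed region D:

    ∮_C P dx + Q dy = ∬_D (∂Q/∂x - ∂P/∂y) dA.

Here P = 0, Q = 7x^3 + 7x y^2, so

    ∂Q/∂x = 21x^2 + 7y^2,    ∂P/∂y = 0,
    ∂Q/∂x - ∂P/∂y = 21x^2 + 7y^2.

D is the region 0 ≤ x ≤ 6, 0 ≤ y ≤ 5. Evaluating the double integral:

    ∬_D (21x^2 + 7y^2) dA = ∫_0^{6} ∫_0^{5} (21x^2 + 7y^2) dy dx.

Inner (y from 0 to 5): 105x^2 + 875/3.
Outer (x from 0 to 6): 9310.

Therefore ∮_C P dx + Q dy = 9310.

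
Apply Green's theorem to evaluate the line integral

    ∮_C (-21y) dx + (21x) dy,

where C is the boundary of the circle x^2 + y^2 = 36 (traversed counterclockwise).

Green's theorem converts the closed line integral into a double integral over the enclosed region D:

    ∮_C P dx + Q dy = ∬_D (∂Q/∂x - ∂P/∂y) dA.

Here P = -21y, Q = 21x, so

    ∂Q/∂x = 21,    ∂P/∂y = -21,
    ∂Q/∂x - ∂P/∂y = 42.

D is the region x^2 + y^2 ≤ 36. Evaluating the double integral:

In polar coordinates (x = r cos θ, y = r sin θ, dA = r dr dθ) the integrand becomes 42, so

    ∬_D (42) dA = ∫_0^{2π} ∫_0^{6} (42) · r dr dθ.

Inner (r from 0 to 6): 756.
Outer (θ from 0 to 2π): 1512π.

Therefore ∮_C P dx + Q dy = 1512π.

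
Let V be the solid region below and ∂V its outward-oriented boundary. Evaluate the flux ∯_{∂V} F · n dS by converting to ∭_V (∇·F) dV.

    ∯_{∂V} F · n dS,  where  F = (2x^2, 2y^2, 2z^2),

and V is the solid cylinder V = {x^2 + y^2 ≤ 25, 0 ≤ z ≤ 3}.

By the divergence theorem,

    ∯_{∂V} F · n dS = ∭_V (∇ · F) dV.

Compute the divergence:
    ∇ · F = ∂F_x/∂x + ∂F_y/∂y + ∂F_z/∂z = 4x + 4y + 4z.

In cylindrical coordinates, x = r cos(θ), y = r sin(θ), z = z, dV = r dr dθ dz, with 0 ≤ r ≤ 5, 0 ≤ θ ≤ 2π, 0 ≤ z ≤ 3.

The integrand, after substitution and multiplying by the volume element, becomes (4sqrt(2)r sin(θ + π/4) + 4z) · r, so

    ∭_V (∇·F) dV = ∫_0^{2π} ∫_0^{5} ∫_0^{3} (4sqrt(2)r sin(θ + π/4) + 4z) · r dz dr dθ.

Inner (z from 0 to 3): 6r (2sqrt(2)r sin(θ + π/4) + 3).
Middle (r from 0 to 5): 500sqrt(2)sin(θ + π/4) + 225.
Outer (θ from 0 to 2π): 450π.

Therefore ∯_{∂V} F · n dS = 450π.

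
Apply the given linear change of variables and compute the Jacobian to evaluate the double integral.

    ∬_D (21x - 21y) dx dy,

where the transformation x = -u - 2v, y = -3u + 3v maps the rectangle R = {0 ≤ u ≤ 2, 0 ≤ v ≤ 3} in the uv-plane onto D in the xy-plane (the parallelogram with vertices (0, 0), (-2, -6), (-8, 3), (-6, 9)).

Compute the Jacobian determinant of (x, y) with respect to (u, v):

    ∂(x,y)/∂(u,v) = | -1  -2 | = (-1)(3) - (-2)(-3) = -9.
                   | -3  3 |

Its absolute value is |J| = 9 (the area scaling factor).

Substituting x = -u - 2v, y = -3u + 3v into the integrand,

    21x - 21y → 42u - 105v,

so the integral becomes

    ∬_R (42u - 105v) · |J| du dv = ∫_0^2 ∫_0^3 (378u - 945v) dv du.

Inner (v): 1134u - 8505/2.
Outer (u): -6237.

Therefore ∬_D (21x - 21y) dx dy = -6237.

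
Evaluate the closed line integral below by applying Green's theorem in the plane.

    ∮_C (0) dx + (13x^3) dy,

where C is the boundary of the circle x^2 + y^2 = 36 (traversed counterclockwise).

Green's theorem converts the closed line integral into a double integral over the enclosed region D:

    ∮_C P dx + Q dy = ∬_D (∂Q/∂x - ∂P/∂y) dA.

Here P = 0, Q = 13x^3, so

    ∂Q/∂x = 39x^2,    ∂P/∂y = 0,
    ∂Q/∂x - ∂P/∂y = 39x^2.

D is the region x^2 + y^2 ≤ 36. Evaluating the double integral:

In polar coordinates (x = r cos θ, y = r sin θ, dA = r dr dθ) the integrand becomes 39r^2cos(θ)^2, so

    ∬_D (39x^2) dA = ∫_0^{2π} ∫_0^{6} (39r^2cos(θ)^2) · r dr dθ.

Inner (r from 0 to 6): 12636cos(θ)^2.
Outer (θ from 0 to 2π): 12636π.

Therefore ∮_C P dx + Q dy = 12636π.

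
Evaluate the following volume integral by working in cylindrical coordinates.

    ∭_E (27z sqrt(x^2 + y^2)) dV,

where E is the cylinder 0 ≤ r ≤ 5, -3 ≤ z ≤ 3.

In cylindrical coordinates, x = r cos(θ), y = r sin(θ), z = z, and dV = r dr dθ dz.

The integrand becomes 27r z, so

    ∭_E (27z sqrt(x^2 + y^2)) dV = ∫_{0}^{2π} ∫_{0}^{5} ∫_{-3}^{3} (27r z) · r dz dr dθ.

Inner (z): 0.
Middle (r from 0 to 5): 0.
Outer (θ): 0.

Therefore the triple integral equals 0.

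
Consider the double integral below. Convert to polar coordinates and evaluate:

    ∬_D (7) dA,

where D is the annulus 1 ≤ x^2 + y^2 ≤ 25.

The region D is 1 ≤ r ≤ 5, 0 ≤ θ ≤ 2π in polar coordinates, where x = r cos(θ), y = r sin(θ), and dA = r dr dθ.

Under the substitution, the integrand becomes 7, so

    ∬_D (7) dA = ∫_{0}^{2π} ∫_{1}^{5} (7) · r dr dθ.

Inner integral (in r): ∫_{1}^{5} (7) · r dr = 84.

Outer integral (in θ): ∫_{0}^{2π} (84) dθ = 168π.

Therefore ∬_D (7) dA = 168π.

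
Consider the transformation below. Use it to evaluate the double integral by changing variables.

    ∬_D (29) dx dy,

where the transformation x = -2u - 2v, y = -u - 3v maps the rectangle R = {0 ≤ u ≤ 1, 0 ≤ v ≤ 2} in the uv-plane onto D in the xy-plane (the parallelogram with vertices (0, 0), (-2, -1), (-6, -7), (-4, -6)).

Compute the Jacobian determinant of (x, y) with respect to (u, v):

    ∂(x,y)/∂(u,v) = | -2  -2 | = (-2)(-3) - (-2)(-1) = 4.
                   | -1  -3 |

Its absolute value is |J| = 4 (the area scaling factor).

Substituting x = -2u - 2v, y = -u - 3v into the integrand,

    29 → 29,

so the integral becomes

    ∬_R (29) · |J| du dv = ∫_0^1 ∫_0^2 (116) dv du.

Inner (v): 232.
Outer (u): 232.

Therefore ∬_D (29) dx dy = 232.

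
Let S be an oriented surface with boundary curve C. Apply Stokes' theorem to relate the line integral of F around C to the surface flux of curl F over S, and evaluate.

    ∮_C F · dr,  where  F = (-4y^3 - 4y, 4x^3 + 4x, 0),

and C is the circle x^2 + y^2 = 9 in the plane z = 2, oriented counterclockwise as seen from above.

Let S be the flat disk x^2 + y^2 ≤ 9 in the plane z = 2, with upward unit normal n̂ = ẑ. By Stokes' theorem,

    ∮_C F · dr = ∬_S (∇ × F) · n̂ dS = ∬_D (curl F)_z dA,

where D is the disk x^2 + y^2 ≤ 9.

Compute the curl of F = (-4y^3 - 4y, 4x^3 + 4x, 0):
    (∇ × F)_x = ∂F_z/∂y - ∂F_y/∂z = 0,
    (∇ × F)_y = ∂F_x/∂z - ∂F_z/∂x = 0,
    (∇ × F)_z = ∂F_y/∂x - ∂F_x/∂y = 12x^2 + 12y^2 + 8.

On z = 2, (curl F)_z = 12x^2 + 12y^2 + 8.

Convert to polar (x = r cos θ, y = r sin θ, dA = r dr dθ); the integrand becomes 12r^2 + 8, so

    ∬_D (curl F)_z dA = ∫_0^{2π} ∫_0^{3} (12r^2 + 8) · r dr dθ.

Inner (r from 0 to 3): 279.
Outer (θ from 0 to 2π): 558π.

Therefore ∮_C F · dr = 558π.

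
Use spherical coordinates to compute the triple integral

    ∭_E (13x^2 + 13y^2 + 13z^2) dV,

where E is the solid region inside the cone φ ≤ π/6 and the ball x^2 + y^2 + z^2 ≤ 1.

In spherical coordinates, x = ρ sin(φ) cos(θ), y = ρ sin(φ) sin(θ), z = ρ cos(φ), and dV = ρ^2 sin(φ) dρ dφ dθ.

The integrand becomes 13ρ^2, so

    ∭_E (13x^2 + 13y^2 + 13z^2) dV = ∫_{0}^{2π} ∫_{0}^{π/6} ∫_{0}^{1} (13ρ^2) · ρ^2 sin(φ) dρ dφ dθ.

Inner (ρ): 13sin(φ)/5.
Middle (φ): 13/5 - 13sqrt(3)/10.
Outer (θ): 13π (2 - sqrt(3))/5.

Therefore the triple integral equals 13π (2 - sqrt(3))/5.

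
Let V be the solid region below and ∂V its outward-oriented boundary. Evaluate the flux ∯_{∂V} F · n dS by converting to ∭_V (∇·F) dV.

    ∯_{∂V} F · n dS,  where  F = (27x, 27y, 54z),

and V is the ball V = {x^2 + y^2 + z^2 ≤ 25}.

By the divergence theorem,

    ∯_{∂V} F · n dS = ∭_V (∇ · F) dV.

Compute the divergence:
    ∇ · F = ∂F_x/∂x + ∂F_y/∂y + ∂F_z/∂z = 27 + 27 + 54 = 108.

In spherical coordinates, x = ρ sin(φ) cos(θ), y = ρ sin(φ) sin(θ), z = ρ cos(φ), dV = ρ^2 sin(φ) dρ dφ dθ, with 0 ≤ ρ ≤ 5, 0 ≤ φ ≤ π, 0 ≤ θ ≤ 2π.

The integrand, after substitution and multiplying by the volume element, becomes (108) · ρ^2 sin(φ), so

    ∭_V (∇·F) dV = ∫_0^{2π} ∫_0^{π} ∫_0^{5} (108) · ρ^2 sin(φ) dρ dφ dθ.

Inner (ρ from 0 to 5): 4500sin(φ).
Middle (φ from 0 to π): 9000.
Outer (θ from 0 to 2π): 18000π.

Therefore ∯_{∂V} F · n dS = 18000π.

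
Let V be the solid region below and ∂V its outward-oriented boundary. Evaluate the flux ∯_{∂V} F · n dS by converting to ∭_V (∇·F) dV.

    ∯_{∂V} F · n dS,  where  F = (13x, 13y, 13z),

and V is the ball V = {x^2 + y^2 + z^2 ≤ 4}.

By the divergence theorem,

    ∯_{∂V} F · n dS = ∭_V (∇ · F) dV.

Compute the divergence:
    ∇ · F = ∂F_x/∂x + ∂F_y/∂y + ∂F_z/∂z = 13 + 13 + 13 = 39.

In spherical coordinates, x = ρ sin(φ) cos(θ), y = ρ sin(φ) sin(θ), z = ρ cos(φ), dV = ρ^2 sin(φ) dρ dφ dθ, with 0 ≤ ρ ≤ 2, 0 ≤ φ ≤ π, 0 ≤ θ ≤ 2π.

The integrand, after substitution and multiplying by the volume element, becomes (39) · ρ^2 sin(φ), so

    ∭_V (∇·F) dV = ∫_0^{2π} ∫_0^{π} ∫_0^{2} (39) · ρ^2 sin(φ) dρ dφ dθ.

Inner (ρ from 0 to 2): 104sin(φ).
Middle (φ from 0 to π): 208.
Outer (θ from 0 to 2π): 416π.

Therefore ∯_{∂V} F · n dS = 416π.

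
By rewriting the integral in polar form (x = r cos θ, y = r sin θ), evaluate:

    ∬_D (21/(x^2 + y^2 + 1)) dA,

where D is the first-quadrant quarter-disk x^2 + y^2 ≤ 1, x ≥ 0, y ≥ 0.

The region D is 0 ≤ r ≤ 1, 0 ≤ θ ≤ π/2 in polar coordinates, where x = r cos(θ), y = r sin(θ), and dA = r dr dθ.

Under the substitution, the integrand becomes 21/(r^2 + 1), so

    ∬_D (21/(x^2 + y^2 + 1)) dA = ∫_{0}^{π/2} ∫_{0}^{1} (21/(r^2 + 1)) · r dr dθ.

Inner integral (in r): ∫_{0}^{1} (21/(r^2 + 1)) · r dr = 21log(2)/2.

Outer integral (in θ): ∫_{0}^{π/2} (21log(2)/2) dθ = 21π log(2)/4.

Therefore ∬_D (21/(x^2 + y^2 + 1)) dA = 21π log(2)/4.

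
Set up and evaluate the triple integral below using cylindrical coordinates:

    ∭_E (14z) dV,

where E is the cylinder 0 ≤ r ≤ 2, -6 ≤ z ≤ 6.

In cylindrical coordinates, x = r cos(θ), y = r sin(θ), z = z, and dV = r dr dθ dz.

The integrand becomes 14z, so

    ∭_E (14z) dV = ∫_{0}^{2π} ∫_{0}^{2} ∫_{-6}^{6} (14z) · r dz dr dθ.

Inner (z): 0.
Middle (r from 0 to 2): 0.
Outer (θ): 0.

Therefore the triple integral equals 0.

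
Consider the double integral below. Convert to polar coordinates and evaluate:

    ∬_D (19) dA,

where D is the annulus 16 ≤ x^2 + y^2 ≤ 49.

The region D is 4 ≤ r ≤ 7, 0 ≤ θ ≤ 2π in polar coordinates, where x = r cos(θ), y = r sin(θ), and dA = r dr dθ.

Under the substitution, the integrand becomes 19, so

    ∬_D (19) dA = ∫_{0}^{2π} ∫_{4}^{7} (19) · r dr dθ.

Inner integral (in r): ∫_{4}^{7} (19) · r dr = 627/2.

Outer integral (in θ): ∫_{0}^{2π} (627/2) dθ = 627π.

Therefore ∬_D (19) dA = 627π.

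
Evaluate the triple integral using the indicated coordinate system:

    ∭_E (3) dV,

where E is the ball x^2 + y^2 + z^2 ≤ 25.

In spherical coordinates, x = ρ sin(φ) cos(θ), y = ρ sin(φ) sin(θ), z = ρ cos(φ), and dV = ρ^2 sin(φ) dρ dφ dθ.

The integrand becomes 3, so

    ∭_E (3) dV = ∫_{0}^{2π} ∫_{0}^{π} ∫_{0}^{5} (3) · ρ^2 sin(φ) dρ dφ dθ.

Inner (ρ): 125sin(φ).
Middle (φ): 250.
Outer (θ): 500π.

Therefore the triple integral equals 500π.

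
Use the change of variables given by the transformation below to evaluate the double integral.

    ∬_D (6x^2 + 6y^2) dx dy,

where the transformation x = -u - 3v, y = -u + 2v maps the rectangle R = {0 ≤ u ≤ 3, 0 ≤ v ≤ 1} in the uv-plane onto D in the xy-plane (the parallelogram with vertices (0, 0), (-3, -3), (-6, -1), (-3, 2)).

Compute the Jacobian determinant of (x, y) with respect to (u, v):

    ∂(x,y)/∂(u,v) = | -1  -3 | = (-1)(2) - (-3)(-1) = -5.
                   | -1  2 |

Its absolute value is |J| = 5 (the area scaling factor).

Substituting x = -u - 3v, y = -u + 2v into the integrand,

    6x^2 + 6y^2 → 12u^2 + 12u v + 78v^2,

so the integral becomes

    ∬_R (12u^2 + 12u v + 78v^2) · |J| du dv = ∫_0^3 ∫_0^1 (60u^2 + 60u v + 390v^2) dv du.

Inner (v): 60u^2 + 30u + 130.
Outer (u): 1065.

Therefore ∬_D (6x^2 + 6y^2) dx dy = 1065.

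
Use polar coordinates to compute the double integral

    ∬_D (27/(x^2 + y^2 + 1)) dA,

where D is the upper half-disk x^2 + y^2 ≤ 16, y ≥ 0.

The region D is 0 ≤ r ≤ 4, 0 ≤ θ ≤ π in polar coordinates, where x = r cos(θ), y = r sin(θ), and dA = r dr dθ.

Under the substitution, the integrand becomes 27/(r^2 + 1), so

    ∬_D (27/(x^2 + y^2 + 1)) dA = ∫_{0}^{π} ∫_{0}^{4} (27/(r^2 + 1)) · r dr dθ.

Inner integral (in r): ∫_{0}^{4} (27/(r^2 + 1)) · r dr = 27log(17)/2.

Outer integral (in θ): ∫_{0}^{π} (27log(17)/2) dθ = 27π log(17)/2.

Therefore ∬_D (27/(x^2 + y^2 + 1)) dA = 27π log(17)/2.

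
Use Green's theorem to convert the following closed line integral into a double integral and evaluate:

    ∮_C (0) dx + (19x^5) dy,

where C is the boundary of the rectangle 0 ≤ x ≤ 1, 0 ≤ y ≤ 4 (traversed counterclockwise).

Green's theorem converts the closed line integral into a double integral over the enclosed region D:

    ∮_C P dx + Q dy = ∬_D (∂Q/∂x - ∂P/∂y) dA.

Here P = 0, Q = 19x^5, so

    ∂Q/∂x = 95x^4,    ∂P/∂y = 0,
    ∂Q/∂x - ∂P/∂y = 95x^4.

D is the region 0 ≤ x ≤ 1, 0 ≤ y ≤ 4. Evaluating the double integral:

    ∬_D (95x^4) dA = ∫_0^{1} ∫_0^{4} (95x^4) dy dx.

Inner (y from 0 to 4): 380x^4.
Outer (x from 0 to 1): 76.

Therefore ∮_C P dx + Q dy = 76.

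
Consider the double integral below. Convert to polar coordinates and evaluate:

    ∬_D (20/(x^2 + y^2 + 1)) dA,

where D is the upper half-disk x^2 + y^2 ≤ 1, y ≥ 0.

The region D is 0 ≤ r ≤ 1, 0 ≤ θ ≤ π in polar coordinates, where x = r cos(θ), y = r sin(θ), and dA = r dr dθ.

Under the substitution, the integrand becomes 20/(r^2 + 1), so

    ∬_D (20/(x^2 + y^2 + 1)) dA = ∫_{0}^{π} ∫_{0}^{1} (20/(r^2 + 1)) · r dr dθ.

Inner integral (in r): ∫_{0}^{1} (20/(r^2 + 1)) · r dr = log(1024).

Outer integral (in θ): ∫_{0}^{π} (log(1024)) dθ = log(1024^π).

Therefore ∬_D (20/(x^2 + y^2 + 1)) dA = log(1024^π).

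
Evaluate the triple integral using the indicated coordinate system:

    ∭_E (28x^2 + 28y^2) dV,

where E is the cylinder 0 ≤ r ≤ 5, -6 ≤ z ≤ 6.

In cylindrical coordinates, x = r cos(θ), y = r sin(θ), z = z, and dV = r dr dθ dz.

The integrand becomes 28r^2, so

    ∭_E (28x^2 + 28y^2) dV = ∫_{0}^{2π} ∫_{0}^{5} ∫_{-6}^{6} (28r^2) · r dz dr dθ.

Inner (z): 336r^3.
Middle (r from 0 to 5): 52500.
Outer (θ): 105000π.

Therefore the triple integral equals 105000π.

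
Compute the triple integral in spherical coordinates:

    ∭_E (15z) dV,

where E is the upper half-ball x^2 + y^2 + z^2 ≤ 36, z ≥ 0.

In spherical coordinates, x = ρ sin(φ) cos(θ), y = ρ sin(φ) sin(θ), z = ρ cos(φ), and dV = ρ^2 sin(φ) dρ dφ dθ.

The integrand becomes 15ρ cos(φ), so

    ∭_E (15z) dV = ∫_{0}^{2π} ∫_{0}^{π/2} ∫_{0}^{6} (15ρ cos(φ)) · ρ^2 sin(φ) dρ dφ dθ.

Inner (ρ): 2430sin(2φ).
Middle (φ): 2430.
Outer (θ): 4860π.

Therefore the triple integral equals 4860π.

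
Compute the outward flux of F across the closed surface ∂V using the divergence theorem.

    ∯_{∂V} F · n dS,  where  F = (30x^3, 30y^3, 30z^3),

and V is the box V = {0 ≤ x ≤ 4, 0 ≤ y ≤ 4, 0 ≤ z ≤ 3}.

By the divergence theorem,

    ∯_{∂V} F · n dS = ∭_V (∇ · F) dV.

Compute the divergence:
    ∇ · F = ∂F_x/∂x + ∂F_y/∂y + ∂F_z/∂z = 90x^2 + 90y^2 + 90z^2.

V is a rectangular box, so dV = dx dy dz with 0 ≤ x ≤ 4, 0 ≤ y ≤ 4, 0 ≤ z ≤ 3.

Integrate (90x^2 + 90y^2 + 90z^2) over V as an iterated integral:

    ∭_V (∇·F) dV = ∫_0^{4} ∫_0^{4} ∫_0^{3} (90x^2 + 90y^2 + 90z^2) dz dy dx.

Inner (z from 0 to 3): 270x^2 + 270y^2 + 810.
Middle (y from 0 to 4): 1080x^2 + 9000.
Outer (x from 0 to 4): 59040.

Therefore ∯_{∂V} F · n dS = 59040.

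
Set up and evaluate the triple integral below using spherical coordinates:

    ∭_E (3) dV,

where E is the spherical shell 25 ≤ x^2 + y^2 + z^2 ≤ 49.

In spherical coordinates, x = ρ sin(φ) cos(θ), y = ρ sin(φ) sin(θ), z = ρ cos(φ), and dV = ρ^2 sin(φ) dρ dφ dθ.

The integrand becomes 3, so

    ∭_E (3) dV = ∫_{0}^{2π} ∫_{0}^{π} ∫_{5}^{7} (3) · ρ^2 sin(φ) dρ dφ dθ.

Inner (ρ): 218sin(φ).
Middle (φ): 436.
Outer (θ): 872π.

Therefore the triple integral equals 872π.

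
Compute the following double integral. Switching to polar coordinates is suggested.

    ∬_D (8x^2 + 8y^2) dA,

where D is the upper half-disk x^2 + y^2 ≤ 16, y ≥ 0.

The region D is 0 ≤ r ≤ 4, 0 ≤ θ ≤ π in polar coordinates, where x = r cos(θ), y = r sin(θ), and dA = r dr dθ.

Under the substitution, the integrand becomes 8r^2, so

    ∬_D (8x^2 + 8y^2) dA = ∫_{0}^{π} ∫_{0}^{4} (8r^2) · r dr dθ.

Inner integral (in r): ∫_{0}^{4} (8r^2) · r dr = 512.

Outer integral (in θ): ∫_{0}^{π} (512) dθ = 512π.

Therefore ∬_D (8x^2 + 8y^2) dA = 512π.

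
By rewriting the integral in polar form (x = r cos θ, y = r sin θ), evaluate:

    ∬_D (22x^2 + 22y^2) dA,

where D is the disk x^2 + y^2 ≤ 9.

The region D is 0 ≤ r ≤ 3, 0 ≤ θ ≤ 2π in polar coordinates, where x = r cos(θ), y = r sin(θ), and dA = r dr dθ.

Under the substitution, the integrand becomes 22r^2, so

    ∬_D (22x^2 + 22y^2) dA = ∫_{0}^{2π} ∫_{0}^{3} (22r^2) · r dr dθ.

Inner integral (in r): ∫_{0}^{3} (22r^2) · r dr = 891/2.

Outer integral (in θ): ∫_{0}^{2π} (891/2) dθ = 891π.

Therefore ∬_D (22x^2 + 22y^2) dA = 891π.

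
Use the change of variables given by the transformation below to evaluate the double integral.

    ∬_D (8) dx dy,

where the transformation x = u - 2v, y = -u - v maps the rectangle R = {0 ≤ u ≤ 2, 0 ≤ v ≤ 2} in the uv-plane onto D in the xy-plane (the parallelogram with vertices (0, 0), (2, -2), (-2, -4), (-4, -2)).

Compute the Jacobian determinant of (x, y) with respect to (u, v):

    ∂(x,y)/∂(u,v) = | 1  -2 | = (1)(-1) - (-2)(-1) = -3.
                   | -1  -1 |

Its absolute value is |J| = 3 (the area scaling factor).

Substituting x = u - 2v, y = -u - v into the integrand,

    8 → 8,

so the integral becomes

    ∬_R (8) · |J| du dv = ∫_0^2 ∫_0^2 (24) dv du.

Inner (v): 48.
Outer (u): 96.

Therefore ∬_D (8) dx dy = 96.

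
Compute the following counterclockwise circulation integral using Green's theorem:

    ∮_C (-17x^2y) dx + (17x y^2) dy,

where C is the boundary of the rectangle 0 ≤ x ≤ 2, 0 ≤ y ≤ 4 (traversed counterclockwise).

Green's theorem converts the closed line integral into a double integral over the enclosed region D:

    ∮_C P dx + Q dy = ∬_D (∂Q/∂x - ∂P/∂y) dA.

Here P = -17x^2y, Q = 17x y^2, so

    ∂Q/∂x = 17y^2,    ∂P/∂y = -17x^2,
    ∂Q/∂x - ∂P/∂y = 17x^2 + 17y^2.

D is the region 0 ≤ x ≤ 2, 0 ≤ y ≤ 4. Evaluating the double integral:

    ∬_D (17x^2 + 17y^2) dA = ∫_0^{2} ∫_0^{4} (17x^2 + 17y^2) dy dx.

Inner (y from 0 to 4): 68x^2 + 1088/3.
Outer (x from 0 to 2): 2720/3.

Therefore ∮_C P dx + Q dy = 2720/3.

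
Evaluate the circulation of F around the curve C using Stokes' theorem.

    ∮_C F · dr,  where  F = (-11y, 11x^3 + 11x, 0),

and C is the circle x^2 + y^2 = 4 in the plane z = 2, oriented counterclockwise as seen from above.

Let S be the flat disk x^2 + y^2 ≤ 4 in the plane z = 2, with upward unit normal n̂ = ẑ. By Stokes' theorem,

    ∮_C F · dr = ∬_S (∇ × F) · n̂ dS = ∬_D (curl F)_z dA,

where D is the disk x^2 + y^2 ≤ 4.

Compute the curl of F = (-11y, 11x^3 + 11x, 0):
    (∇ × F)_x = ∂F_z/∂y - ∂F_y/∂z = 0,
    (∇ × F)_y = ∂F_x/∂z - ∂F_z/∂x = 0,
    (∇ × F)_z = ∂F_y/∂x - ∂F_x/∂y = 33x^2 + 22.

On z = 2, (curl F)_z = 33x^2 + 22.

Convert to polar (x = r cos θ, y = r sin θ, dA = r dr dθ); the integrand becomes 33r^2cos(θ)^2 + 22, so

    ∬_D (curl F)_z dA = ∫_0^{2π} ∫_0^{2} (33r^2cos(θ)^2 + 22) · r dr dθ.

Inner (r from 0 to 2): 132cos(θ)^2 + 44.
Outer (θ from 0 to 2π): 220π.

Therefore ∮_C F · dr = 220π.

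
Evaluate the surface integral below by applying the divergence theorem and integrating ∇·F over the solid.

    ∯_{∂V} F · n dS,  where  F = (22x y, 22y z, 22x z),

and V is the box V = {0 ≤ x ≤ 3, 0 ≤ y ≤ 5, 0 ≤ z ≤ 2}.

By the divergence theorem,

    ∯_{∂V} F · n dS = ∭_V (∇ · F) dV.

Compute the divergence:
    ∇ · F = ∂F_x/∂x + ∂F_y/∂y + ∂F_z/∂z = 22y + 22z + 22x = 22x + 22y + 22z.

V is a rectangular box, so dV = dx dy dz with 0 ≤ x ≤ 3, 0 ≤ y ≤ 5, 0 ≤ z ≤ 2.

Integrate (22x + 22y + 22z) over V as an iterated integral:

    ∭_V (∇·F) dV = ∫_0^{3} ∫_0^{5} ∫_0^{2} (22x + 22y + 22z) dz dy dx.

Inner (z from 0 to 2): 44x + 44y + 44.
Middle (y from 0 to 5): 220x + 770.
Outer (x from 0 to 3): 3300.

Therefore ∯_{∂V} F · n dS = 3300.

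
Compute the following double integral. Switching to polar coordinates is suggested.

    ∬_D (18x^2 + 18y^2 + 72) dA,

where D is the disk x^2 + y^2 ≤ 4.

The region D is 0 ≤ r ≤ 2, 0 ≤ θ ≤ 2π in polar coordinates, where x = r cos(θ), y = r sin(θ), and dA = r dr dθ.

Under the substitution, the integrand becomes 18r^2 + 72, so

    ∬_D (18x^2 + 18y^2 + 72) dA = ∫_{0}^{2π} ∫_{0}^{2} (18r^2 + 72) · r dr dθ.

Inner integral (in r): ∫_{0}^{2} (18r^2 + 72) · r dr = 216.

Outer integral (in θ): ∫_{0}^{2π} (216) dθ = 432π.

Therefore ∬_D (18x^2 + 18y^2 + 72) dA = 432π.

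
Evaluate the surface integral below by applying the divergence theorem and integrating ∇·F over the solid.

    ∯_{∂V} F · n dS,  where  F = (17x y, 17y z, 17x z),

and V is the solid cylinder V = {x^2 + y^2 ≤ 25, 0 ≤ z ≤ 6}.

By the divergence theorem,

    ∯_{∂V} F · n dS = ∭_V (∇ · F) dV.

Compute the divergence:
    ∇ · F = ∂F_x/∂x + ∂F_y/∂y + ∂F_z/∂z = 17y + 17z + 17x = 17x + 17y + 17z.

In cylindrical coordinates, x = r cos(θ), y = r sin(θ), z = z, dV = r dr dθ dz, with 0 ≤ r ≤ 5, 0 ≤ θ ≤ 2π, 0 ≤ z ≤ 6.

The integrand, after substitution and multiplying by the volume element, becomes (17sqrt(2)r sin(θ + π/4) + 17z) · r, so

    ∭_V (∇·F) dV = ∫_0^{2π} ∫_0^{5} ∫_0^{6} (17sqrt(2)r sin(θ + π/4) + 17z) · r dz dr dθ.

Inner (z from 0 to 6): 102r (sqrt(2)r sin(θ + π/4) + 3).
Middle (r from 0 to 5): 4250sqrt(2)sin(θ + π/4) + 3825.
Outer (θ from 0 to 2π): 7650π.

Therefore ∯_{∂V} F · n dS = 7650π.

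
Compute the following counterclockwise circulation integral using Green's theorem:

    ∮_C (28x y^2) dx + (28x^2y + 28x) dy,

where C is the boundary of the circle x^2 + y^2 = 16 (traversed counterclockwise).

Green's theorem converts the closed line integral into a double integral over the enclosed region D:

    ∮_C P dx + Q dy = ∬_D (∂Q/∂x - ∂P/∂y) dA.

Here P = 28x y^2, Q = 28x^2y + 28x, so

    ∂Q/∂x = 56x y + 28,    ∂P/∂y = 56x y,
    ∂Q/∂x - ∂P/∂y = 28.

D is the region x^2 + y^2 ≤ 16. Evaluating the double integral:

In polar coordinates (x = r cos θ, y = r sin θ, dA = r dr dθ) the integrand becomes 28, so

    ∬_D (28) dA = ∫_0^{2π} ∫_0^{4} (28) · r dr dθ.

Inner (r from 0 to 4): 224.
Outer (θ from 0 to 2π): 448π.

Therefore ∮_C P dx + Q dy = 448π.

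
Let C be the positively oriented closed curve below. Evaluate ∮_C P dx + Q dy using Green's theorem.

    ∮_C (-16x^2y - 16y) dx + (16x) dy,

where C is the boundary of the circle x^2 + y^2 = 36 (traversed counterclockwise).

Green's theorem converts the closed line integral into a double integral over the enclosed region D:

    ∮_C P dx + Q dy = ∬_D (∂Q/∂x - ∂P/∂y) dA.

Here P = -16x^2y - 16y, Q = 16x, so

    ∂Q/∂x = 16,    ∂P/∂y = -16x^2 - 16,
    ∂Q/∂x - ∂P/∂y = 16x^2 + 32.

D is the region x^2 + y^2 ≤ 36. Evaluating the double integral:

In polar coordinates (x = r cos θ, y = r sin θ, dA = r dr dθ) the integrand becomes 16r^2cos(θ)^2 + 32, so

    ∬_D (16x^2 + 32) dA = ∫_0^{2π} ∫_0^{6} (16r^2cos(θ)^2 + 32) · r dr dθ.

Inner (r from 0 to 6): 5184cos(θ)^2 + 576.
Outer (θ from 0 to 2π): 6336π.

Therefore ∮_C P dx + Q dy = 6336π.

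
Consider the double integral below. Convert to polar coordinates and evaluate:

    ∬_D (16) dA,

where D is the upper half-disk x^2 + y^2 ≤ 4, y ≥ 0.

The region D is 0 ≤ r ≤ 2, 0 ≤ θ ≤ π in polar coordinates, where x = r cos(θ), y = r sin(θ), and dA = r dr dθ.

Under the substitution, the integrand becomes 16, so

    ∬_D (16) dA = ∫_{0}^{π} ∫_{0}^{2} (16) · r dr dθ.

Inner integral (in r): ∫_{0}^{2} (16) · r dr = 32.

Outer integral (in θ): ∫_{0}^{π} (32) dθ = 32π.

Therefore ∬_D (16) dA = 32π.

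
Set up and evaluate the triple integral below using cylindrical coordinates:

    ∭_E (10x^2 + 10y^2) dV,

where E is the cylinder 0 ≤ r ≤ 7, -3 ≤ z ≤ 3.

In cylindrical coordinates, x = r cos(θ), y = r sin(θ), z = z, and dV = r dr dθ dz.

The integrand becomes 10r^2, so

    ∭_E (10x^2 + 10y^2) dV = ∫_{0}^{2π} ∫_{0}^{7} ∫_{-3}^{3} (10r^2) · r dz dr dθ.

Inner (z): 60r^3.
Middle (r from 0 to 7): 36015.
Outer (θ): 72030π.

Therefore the triple integral equals 72030π.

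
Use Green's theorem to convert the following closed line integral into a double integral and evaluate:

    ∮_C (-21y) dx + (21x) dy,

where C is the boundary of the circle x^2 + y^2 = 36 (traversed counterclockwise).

Green's theorem converts the closed line integral into a double integral over the enclosed region D:

    ∮_C P dx + Q dy = ∬_D (∂Q/∂x - ∂P/∂y) dA.

Here P = -21y, Q = 21x, so

    ∂Q/∂x = 21,    ∂P/∂y = -21,
    ∂Q/∂x - ∂P/∂y = 42.

D is the region x^2 + y^2 ≤ 36. Evaluating the double integral:

In polar coordinates (x = r cos θ, y = r sin θ, dA = r dr dθ) the integrand becomes 42, so

    ∬_D (42) dA = ∫_0^{2π} ∫_0^{6} (42) · r dr dθ.

Inner (r from 0 to 6): 756.
Outer (θ from 0 to 2π): 1512π.

Therefore ∮_C P dx + Q dy = 1512π.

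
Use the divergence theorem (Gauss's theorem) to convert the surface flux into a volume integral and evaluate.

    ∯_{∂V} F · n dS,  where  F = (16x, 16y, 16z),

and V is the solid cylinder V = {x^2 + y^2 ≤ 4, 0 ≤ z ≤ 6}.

By the divergence theorem,

    ∯_{∂V} F · n dS = ∭_V (∇ · F) dV.

Compute the divergence:
    ∇ · F = ∂F_x/∂x + ∂F_y/∂y + ∂F_z/∂z = 16 + 16 + 16 = 48.

In cylindrical coordinates, x = r cos(θ), y = r sin(θ), z = z, dV = r dr dθ dz, with 0 ≤ r ≤ 2, 0 ≤ θ ≤ 2π, 0 ≤ z ≤ 6.

The integrand, after substitution and multiplying by the volume element, becomes (48) · r, so

    ∭_V (∇·F) dV = ∫_0^{2π} ∫_0^{2} ∫_0^{6} (48) · r dz dr dθ.

Inner (z from 0 to 6): 288r.
Middle (r from 0 to 2): 576.
Outer (θ from 0 to 2π): 1152π.

Therefore ∯_{∂V} F · n dS = 1152π.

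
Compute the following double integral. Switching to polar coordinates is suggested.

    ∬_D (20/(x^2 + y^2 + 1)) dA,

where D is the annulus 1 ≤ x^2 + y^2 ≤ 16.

The region D is 1 ≤ r ≤ 4, 0 ≤ θ ≤ 2π in polar coordinates, where x = r cos(θ), y = r sin(θ), and dA = r dr dθ.

Under the substitution, the integrand becomes 20/(r^2 + 1), so

    ∬_D (20/(x^2 + y^2 + 1)) dA = ∫_{0}^{2π} ∫_{1}^{4} (20/(r^2 + 1)) · r dr dθ.

Inner integral (in r): ∫_{1}^{4} (20/(r^2 + 1)) · r dr = log(2015993900449/1024).

Outer integral (in θ): ∫_{0}^{2π} (log(2015993900449/1024)) dθ = log((2015993900449/1024)^(2π)).

Therefore ∬_D (20/(x^2 + y^2 + 1)) dA = log((2015993900449/1024)^(2π)).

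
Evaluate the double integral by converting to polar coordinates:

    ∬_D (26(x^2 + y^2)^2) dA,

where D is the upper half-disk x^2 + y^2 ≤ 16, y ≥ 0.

The region D is 0 ≤ r ≤ 4, 0 ≤ θ ≤ π in polar coordinates, where x = r cos(θ), y = r sin(θ), and dA = r dr dθ.

Under the substitution, the integrand becomes 26r^4, so

    ∬_D (26(x^2 + y^2)^2) dA = ∫_{0}^{π} ∫_{0}^{4} (26r^4) · r dr dθ.

Inner integral (in r): ∫_{0}^{4} (26r^4) · r dr = 53248/3.

Outer integral (in θ): ∫_{0}^{π} (53248/3) dθ = 53248π/3.

Therefore ∬_D (26(x^2 + y^2)^2) dA = 53248π/3.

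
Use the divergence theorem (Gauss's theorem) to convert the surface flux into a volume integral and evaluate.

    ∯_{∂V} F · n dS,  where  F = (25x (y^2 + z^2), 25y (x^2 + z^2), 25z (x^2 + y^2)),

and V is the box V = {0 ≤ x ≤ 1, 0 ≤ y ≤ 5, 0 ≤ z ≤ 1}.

By the divergence theorem,

    ∯_{∂V} F · n dS = ∭_V (∇ · F) dV.

Compute the divergence:
    ∇ · F = ∂F_x/∂x + ∂F_y/∂y + ∂F_z/∂z = 25y^2 + 25z^2 + 25x^2 + 25z^2 + 25x^2 + 25y^2 = 50x^2 + 50y^2 + 50z^2.

V is a rectangular box, so dV = dx dy dz with 0 ≤ x ≤ 1, 0 ≤ y ≤ 5, 0 ≤ z ≤ 1.

Integrate (50x^2 + 50y^2 + 50z^2) over V as an iterated integral:

    ∭_V (∇·F) dV = ∫_0^{1} ∫_0^{5} ∫_0^{1} (50x^2 + 50y^2 + 50z^2) dz dy dx.

Inner (z from 0 to 1): 50x^2 + 50y^2 + 50/3.
Middle (y from 0 to 5): 250x^2 + 6500/3.
Outer (x from 0 to 1): 2250.

Therefore ∯_{∂V} F · n dS = 2250.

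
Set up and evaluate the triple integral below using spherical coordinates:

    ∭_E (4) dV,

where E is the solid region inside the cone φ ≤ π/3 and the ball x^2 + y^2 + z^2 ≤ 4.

In spherical coordinates, x = ρ sin(φ) cos(θ), y = ρ sin(φ) sin(θ), z = ρ cos(φ), and dV = ρ^2 sin(φ) dρ dφ dθ.

The integrand becomes 4, so

    ∭_E (4) dV = ∫_{0}^{2π} ∫_{0}^{π/3} ∫_{0}^{2} (4) · ρ^2 sin(φ) dρ dφ dθ.

Inner (ρ): 32sin(φ)/3.
Middle (φ): 16/3.
Outer (θ): 32π/3.

Therefore the triple integral equals 32π/3.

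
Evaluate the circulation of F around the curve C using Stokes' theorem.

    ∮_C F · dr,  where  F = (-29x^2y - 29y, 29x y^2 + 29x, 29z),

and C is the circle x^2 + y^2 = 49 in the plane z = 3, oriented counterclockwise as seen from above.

Let S be the flat disk x^2 + y^2 ≤ 49 in the plane z = 3, with upward unit normal n̂ = ẑ. By Stokes' theorem,

    ∮_C F · dr = ∬_S (∇ × F) · n̂ dS = ∬_D (curl F)_z dA,

where D is the disk x^2 + y^2 ≤ 49.

Compute the curl of F = (-29x^2y - 29y, 29x y^2 + 29x, 29z):
    (∇ × F)_x = ∂F_z/∂y - ∂F_y/∂z = 0,
    (∇ × F)_y = ∂F_x/∂z - ∂F_z/∂x = 0,
    (∇ × F)_z = ∂F_y/∂x - ∂F_x/∂y = 29x^2 + 29y^2 + 58.

On z = 3, (curl F)_z = 29x^2 + 29y^2 + 58.

Convert to polar (x = r cos θ, y = r sin θ, dA = r dr dθ); the integrand becomes 29r^2 + 58, so

    ∬_D (curl F)_z dA = ∫_0^{2π} ∫_0^{7} (29r^2 + 58) · r dr dθ.

Inner (r from 0 to 7): 75313/4.
Outer (θ from 0 to 2π): 75313π/2.

Therefore ∮_C F · dr = 75313π/2.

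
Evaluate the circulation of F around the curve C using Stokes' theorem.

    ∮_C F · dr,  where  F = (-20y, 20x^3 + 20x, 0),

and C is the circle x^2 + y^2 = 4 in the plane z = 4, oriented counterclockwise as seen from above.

Let S be the flat disk x^2 + y^2 ≤ 4 in the plane z = 4, with upward unit normal n̂ = ẑ. By Stokes' theorem,

    ∮_C F · dr = ∬_S (∇ × F) · n̂ dS = ∬_D (curl F)_z dA,

where D is the disk x^2 + y^2 ≤ 4.

Compute the curl of F = (-20y, 20x^3 + 20x, 0):
    (∇ × F)_x = ∂F_z/∂y - ∂F_y/∂z = 0,
    (∇ × F)_y = ∂F_x/∂z - ∂F_z/∂x = 0,
    (∇ × F)_z = ∂F_y/∂x - ∂F_x/∂y = 60x^2 + 40.

On z = 4, (curl F)_z = 60x^2 + 40.

Convert to polar (x = r cos θ, y = r sin θ, dA = r dr dθ); the integrand becomes 60r^2cos(θ)^2 + 40, so

    ∬_D (curl F)_z dA = ∫_0^{2π} ∫_0^{2} (60r^2cos(θ)^2 + 40) · r dr dθ.

Inner (r from 0 to 2): 240cos(θ)^2 + 80.
Outer (θ from 0 to 2π): 400π.

Therefore ∮_C F · dr = 400π.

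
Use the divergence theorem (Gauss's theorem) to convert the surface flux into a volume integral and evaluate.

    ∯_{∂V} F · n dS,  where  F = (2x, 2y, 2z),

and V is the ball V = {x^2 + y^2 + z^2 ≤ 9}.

By the divergence theorem,

    ∯_{∂V} F · n dS = ∭_V (∇ · F) dV.

Compute the divergence:
    ∇ · F = ∂F_x/∂x + ∂F_y/∂y + ∂F_z/∂z = 2 + 2 + 2 = 6.

In spherical coordinates, x = ρ sin(φ) cos(θ), y = ρ sin(φ) sin(θ), z = ρ cos(φ), dV = ρ^2 sin(φ) dρ dφ dθ, with 0 ≤ ρ ≤ 3, 0 ≤ φ ≤ π, 0 ≤ θ ≤ 2π.

The integrand, after substitution and multiplying by the volume element, becomes (6) · ρ^2 sin(φ), so

    ∭_V (∇·F) dV = ∫_0^{2π} ∫_0^{π} ∫_0^{3} (6) · ρ^2 sin(φ) dρ dφ dθ.

Inner (ρ from 0 to 3): 54sin(φ).
Middle (φ from 0 to π): 108.
Outer (θ from 0 to 2π): 216π.

Therefore ∯_{∂V} F · n dS = 216π.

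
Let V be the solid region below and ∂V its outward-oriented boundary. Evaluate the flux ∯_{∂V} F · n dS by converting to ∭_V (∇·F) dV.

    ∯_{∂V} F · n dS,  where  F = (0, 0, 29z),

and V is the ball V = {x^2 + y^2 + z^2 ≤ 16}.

By the divergence theorem,

    ∯_{∂V} F · n dS = ∭_V (∇ · F) dV.

Compute the divergence:
    ∇ · F = ∂F_x/∂x + ∂F_y/∂y + ∂F_z/∂z = 0 + 0 + 29 = 29.

In spherical coordinates, x = ρ sin(φ) cos(θ), y = ρ sin(φ) sin(θ), z = ρ cos(φ), dV = ρ^2 sin(φ) dρ dφ dθ, with 0 ≤ ρ ≤ 4, 0 ≤ φ ≤ π, 0 ≤ θ ≤ 2π.

The integrand, after substitution and multiplying by the volume element, becomes (29) · ρ^2 sin(φ), so

    ∭_V (∇·F) dV = ∫_0^{2π} ∫_0^{π} ∫_0^{4} (29) · ρ^2 sin(φ) dρ dφ dθ.

Inner (ρ from 0 to 4): 1856sin(φ)/3.
Middle (φ from 0 to π): 3712/3.
Outer (θ from 0 to 2π): 7424π/3.

Therefore ∯_{∂V} F · n dS = 7424π/3.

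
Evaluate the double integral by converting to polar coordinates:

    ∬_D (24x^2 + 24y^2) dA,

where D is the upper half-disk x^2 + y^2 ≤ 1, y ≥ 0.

The region D is 0 ≤ r ≤ 1, 0 ≤ θ ≤ π in polar coordinates, where x = r cos(θ), y = r sin(θ), and dA = r dr dθ.

Under the substitution, the integrand becomes 24r^2, so

    ∬_D (24x^2 + 24y^2) dA = ∫_{0}^{π} ∫_{0}^{1} (24r^2) · r dr dθ.

Inner integral (in r): ∫_{0}^{1} (24r^2) · r dr = 6.

Outer integral (in θ): ∫_{0}^{π} (6) dθ = 6π.

Therefore ∬_D (24x^2 + 24y^2) dA = 6π.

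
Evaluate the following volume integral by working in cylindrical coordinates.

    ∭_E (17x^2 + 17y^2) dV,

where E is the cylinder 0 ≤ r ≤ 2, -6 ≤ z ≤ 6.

In cylindrical coordinates, x = r cos(θ), y = r sin(θ), z = z, and dV = r dr dθ dz.

The integrand becomes 17r^2, so

    ∭_E (17x^2 + 17y^2) dV = ∫_{0}^{2π} ∫_{0}^{2} ∫_{-6}^{6} (17r^2) · r dz dr dθ.

Inner (z): 204r^3.
Middle (r from 0 to 2): 816.
Outer (θ): 1632π.

Therefore the triple integral equals 1632π.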